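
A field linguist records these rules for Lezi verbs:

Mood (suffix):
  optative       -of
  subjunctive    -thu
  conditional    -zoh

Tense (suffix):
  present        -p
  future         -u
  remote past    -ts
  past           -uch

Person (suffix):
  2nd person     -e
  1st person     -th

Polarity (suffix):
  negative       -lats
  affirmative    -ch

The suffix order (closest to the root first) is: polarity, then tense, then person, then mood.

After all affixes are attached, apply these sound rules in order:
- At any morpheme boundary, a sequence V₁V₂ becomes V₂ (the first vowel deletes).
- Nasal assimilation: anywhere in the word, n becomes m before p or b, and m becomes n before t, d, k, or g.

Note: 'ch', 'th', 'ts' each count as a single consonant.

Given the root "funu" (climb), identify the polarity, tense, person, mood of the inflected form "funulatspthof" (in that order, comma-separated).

Segment: funu-lats-p-th-of.
polarity: -lats → negative.
tense: -p → present.
person: -th → 1st person.
mood: -of → optative.

negative, present, 1st person, optative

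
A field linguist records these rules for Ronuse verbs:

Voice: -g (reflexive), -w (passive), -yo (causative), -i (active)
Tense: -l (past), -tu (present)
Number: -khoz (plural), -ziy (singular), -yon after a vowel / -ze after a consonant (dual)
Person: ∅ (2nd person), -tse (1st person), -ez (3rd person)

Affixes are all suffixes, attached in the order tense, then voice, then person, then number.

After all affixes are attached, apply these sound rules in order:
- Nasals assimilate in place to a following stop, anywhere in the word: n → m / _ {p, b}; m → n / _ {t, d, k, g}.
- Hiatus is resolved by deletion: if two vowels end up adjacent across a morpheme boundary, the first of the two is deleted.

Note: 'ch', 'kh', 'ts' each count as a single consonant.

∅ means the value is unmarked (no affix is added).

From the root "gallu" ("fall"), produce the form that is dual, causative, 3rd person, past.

Attach tense past -l → gallul.
Attach voice causative -yo → gallulyo.
Attach person 3rd person -ez → gallulyoez.
Attach number dual -ze (after consonant 'z') → gallulyoezze.
Nasal assimilation: no change.
Apply vowel deletion: gallulyoezze → gallulyezze.

gallulyezze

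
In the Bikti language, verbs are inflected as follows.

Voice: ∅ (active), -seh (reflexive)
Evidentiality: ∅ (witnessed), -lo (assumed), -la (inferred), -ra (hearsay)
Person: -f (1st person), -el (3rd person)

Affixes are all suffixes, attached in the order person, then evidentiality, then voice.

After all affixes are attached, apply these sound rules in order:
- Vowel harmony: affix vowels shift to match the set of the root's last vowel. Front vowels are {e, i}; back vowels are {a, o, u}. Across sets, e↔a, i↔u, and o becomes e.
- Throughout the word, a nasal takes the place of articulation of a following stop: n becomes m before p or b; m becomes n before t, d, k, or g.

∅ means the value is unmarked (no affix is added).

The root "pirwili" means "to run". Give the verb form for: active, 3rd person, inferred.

pirwilielle

Attach person 3rd person -el → pirwiliel.
Attach evidentiality inferred -la → pirwiliella.
voice = active: zero marking, form stays pirwiliella.
Apply vowel harmony: pirwiliella → pirwilielle.
Nasal assimilation: no change.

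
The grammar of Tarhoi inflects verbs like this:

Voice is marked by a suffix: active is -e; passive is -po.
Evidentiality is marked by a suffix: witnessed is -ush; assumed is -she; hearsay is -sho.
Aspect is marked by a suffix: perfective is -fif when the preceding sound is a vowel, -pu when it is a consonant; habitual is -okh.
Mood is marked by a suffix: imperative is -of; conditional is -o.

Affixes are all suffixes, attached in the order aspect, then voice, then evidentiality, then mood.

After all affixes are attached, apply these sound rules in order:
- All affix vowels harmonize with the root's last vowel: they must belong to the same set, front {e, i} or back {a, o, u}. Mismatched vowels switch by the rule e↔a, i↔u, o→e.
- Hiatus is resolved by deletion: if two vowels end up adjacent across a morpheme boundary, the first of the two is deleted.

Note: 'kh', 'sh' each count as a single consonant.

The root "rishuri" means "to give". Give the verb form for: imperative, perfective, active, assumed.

rishurififeshef

Attach aspect perfective -fif (after vowel 'i') → rishurifif.
Attach voice active -e → rishurifife.
Attach evidentiality assumed -she → rishurififeshe.
Attach mood imperative -of → rishurififesheof.
Apply vowel harmony: rishurififesheof → rishurififesheef.
Apply vowel deletion: rishurififesheef → rishurififeshef.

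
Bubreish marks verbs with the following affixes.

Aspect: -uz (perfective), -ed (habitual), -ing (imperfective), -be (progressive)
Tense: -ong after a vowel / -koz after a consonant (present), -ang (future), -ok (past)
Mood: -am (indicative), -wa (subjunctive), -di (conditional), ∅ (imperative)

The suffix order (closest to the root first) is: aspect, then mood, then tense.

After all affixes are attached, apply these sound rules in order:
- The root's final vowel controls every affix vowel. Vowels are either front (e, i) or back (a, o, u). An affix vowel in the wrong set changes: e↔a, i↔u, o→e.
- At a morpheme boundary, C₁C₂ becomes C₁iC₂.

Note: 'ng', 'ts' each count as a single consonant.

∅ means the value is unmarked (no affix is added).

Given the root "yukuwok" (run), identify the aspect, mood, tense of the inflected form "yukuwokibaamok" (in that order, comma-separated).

Segment: yukuwok-be-am-ok.
aspect: -be → progressive.
mood: -am → indicative.
tense: -ok → past.

progressive, indicative, past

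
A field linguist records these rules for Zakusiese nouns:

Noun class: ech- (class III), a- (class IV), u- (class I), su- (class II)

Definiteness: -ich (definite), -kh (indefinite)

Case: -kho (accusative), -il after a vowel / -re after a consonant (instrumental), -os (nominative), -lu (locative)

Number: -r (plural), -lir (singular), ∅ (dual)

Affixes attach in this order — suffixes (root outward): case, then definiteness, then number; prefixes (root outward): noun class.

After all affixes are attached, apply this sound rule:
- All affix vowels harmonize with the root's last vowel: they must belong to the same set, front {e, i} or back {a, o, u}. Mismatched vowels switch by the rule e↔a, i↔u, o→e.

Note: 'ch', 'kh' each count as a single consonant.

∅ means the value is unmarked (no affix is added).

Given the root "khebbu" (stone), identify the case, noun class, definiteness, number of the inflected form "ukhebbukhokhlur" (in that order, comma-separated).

Segment: u-khebbu-kho-kh-lir.
case: -kho → accusative.
noun class: u- → class I.
definiteness: -kh → indefinite.
number: -lir → singular.

accusative, class I, indefinite, singular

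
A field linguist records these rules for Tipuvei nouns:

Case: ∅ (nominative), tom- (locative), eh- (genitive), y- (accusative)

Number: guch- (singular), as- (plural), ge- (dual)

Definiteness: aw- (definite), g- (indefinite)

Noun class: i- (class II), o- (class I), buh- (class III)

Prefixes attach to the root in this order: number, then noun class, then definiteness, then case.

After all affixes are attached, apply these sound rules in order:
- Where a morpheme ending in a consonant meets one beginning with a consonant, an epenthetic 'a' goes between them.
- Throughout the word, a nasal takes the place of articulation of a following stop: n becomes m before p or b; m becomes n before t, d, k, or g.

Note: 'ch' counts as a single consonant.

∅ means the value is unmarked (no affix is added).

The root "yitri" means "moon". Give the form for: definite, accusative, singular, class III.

Attach number singular guch- → guchyitri.
Attach noun class class III buh- → buhguchyitri.
Attach definiteness definite aw- → awbuhguchyitri.
Attach case accusative y- → yawbuhguchyitri.
Apply epenthesis: yawbuhguchyitri → yawabuhaguchayitri.
Nasal assimilation: no change.

yawabuhaguchayitri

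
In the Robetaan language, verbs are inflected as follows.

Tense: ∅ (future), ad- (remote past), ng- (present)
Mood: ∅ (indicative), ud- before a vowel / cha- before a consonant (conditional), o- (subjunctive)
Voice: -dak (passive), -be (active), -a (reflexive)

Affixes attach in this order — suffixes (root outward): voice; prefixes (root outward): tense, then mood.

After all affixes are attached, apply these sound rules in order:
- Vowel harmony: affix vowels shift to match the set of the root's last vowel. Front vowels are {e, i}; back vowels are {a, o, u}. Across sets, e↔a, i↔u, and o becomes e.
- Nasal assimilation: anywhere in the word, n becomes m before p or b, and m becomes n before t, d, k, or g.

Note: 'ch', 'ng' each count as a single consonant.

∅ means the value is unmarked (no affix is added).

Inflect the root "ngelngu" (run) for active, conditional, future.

tense = future: zero marking, form stays ngelngu.
Attach mood conditional cha- (before consonant 'ng') → changelngu.
Attach voice active -be → changelngube.
Apply vowel harmony: changelngube → changelnguba.
Nasal assimilation: no change.

changelnguba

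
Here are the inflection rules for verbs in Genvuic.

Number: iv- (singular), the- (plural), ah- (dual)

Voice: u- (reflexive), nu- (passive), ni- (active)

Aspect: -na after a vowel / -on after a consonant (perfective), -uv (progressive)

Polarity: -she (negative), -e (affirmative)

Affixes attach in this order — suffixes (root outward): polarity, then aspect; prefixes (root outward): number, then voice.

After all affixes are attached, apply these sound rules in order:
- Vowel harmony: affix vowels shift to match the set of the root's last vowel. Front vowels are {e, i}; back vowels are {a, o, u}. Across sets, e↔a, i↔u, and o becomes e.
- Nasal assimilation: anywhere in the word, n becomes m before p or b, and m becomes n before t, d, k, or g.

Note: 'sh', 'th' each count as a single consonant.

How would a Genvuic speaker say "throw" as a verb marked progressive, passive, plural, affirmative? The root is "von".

Attach polarity affirmative -e → vone.
Attach aspect progressive -uv → voneuv.
Attach number plural the- → thevoneuv.
Attach voice passive nu- → nuthevoneuv.
Apply vowel harmony: nuthevoneuv → nuthavonauv.
Nasal assimilation: no change.

nuthavonauv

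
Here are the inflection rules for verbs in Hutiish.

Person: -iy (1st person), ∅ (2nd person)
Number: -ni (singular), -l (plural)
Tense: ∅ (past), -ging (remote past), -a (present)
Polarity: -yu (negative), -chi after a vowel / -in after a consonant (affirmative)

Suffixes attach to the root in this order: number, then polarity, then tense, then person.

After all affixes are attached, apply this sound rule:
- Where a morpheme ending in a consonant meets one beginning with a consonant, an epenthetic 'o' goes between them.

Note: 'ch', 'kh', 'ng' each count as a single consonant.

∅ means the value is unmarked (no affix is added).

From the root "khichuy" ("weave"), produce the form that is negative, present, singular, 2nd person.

khichuyoniyua

Attach number singular -ni → khichuyni.
Attach polarity negative -yu → khichuyniyu.
Attach tense present -a → khichuyniyua.
person = 2nd person: zero marking, form stays khichuyniyua.
Apply epenthesis: khichuyniyua → khichuyoniyua.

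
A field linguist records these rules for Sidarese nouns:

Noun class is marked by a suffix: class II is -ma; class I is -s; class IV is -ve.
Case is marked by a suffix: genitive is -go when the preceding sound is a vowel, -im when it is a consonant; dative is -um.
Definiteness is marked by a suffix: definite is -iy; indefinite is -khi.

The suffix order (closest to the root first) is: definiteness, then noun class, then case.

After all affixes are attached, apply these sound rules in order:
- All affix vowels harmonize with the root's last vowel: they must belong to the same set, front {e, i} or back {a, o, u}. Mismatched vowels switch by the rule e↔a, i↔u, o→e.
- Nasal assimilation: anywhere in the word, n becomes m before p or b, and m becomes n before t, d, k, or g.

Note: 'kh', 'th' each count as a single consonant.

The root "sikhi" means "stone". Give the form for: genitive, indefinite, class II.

sikhikhimege

Attach definiteness indefinite -khi → sikhikhi.
Attach noun class class II -ma → sikhikhima.
Attach case genitive -go (after vowel 'a') → sikhikhimago.
Apply vowel harmony: sikhikhimago → sikhikhimege.
Nasal assimilation: no change.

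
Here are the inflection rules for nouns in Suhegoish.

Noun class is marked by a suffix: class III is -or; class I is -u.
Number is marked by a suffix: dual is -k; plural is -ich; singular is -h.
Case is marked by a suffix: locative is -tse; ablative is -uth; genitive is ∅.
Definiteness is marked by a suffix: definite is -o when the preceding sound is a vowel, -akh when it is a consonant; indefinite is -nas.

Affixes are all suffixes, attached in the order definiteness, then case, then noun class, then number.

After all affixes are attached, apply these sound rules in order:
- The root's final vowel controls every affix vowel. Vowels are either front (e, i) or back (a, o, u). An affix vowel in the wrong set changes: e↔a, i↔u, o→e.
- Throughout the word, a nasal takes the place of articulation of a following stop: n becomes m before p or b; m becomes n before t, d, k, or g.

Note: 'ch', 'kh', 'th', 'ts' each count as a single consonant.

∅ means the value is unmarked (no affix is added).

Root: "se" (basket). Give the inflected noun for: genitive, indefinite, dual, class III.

Attach definiteness indefinite -nas → senas.
case = genitive: zero marking, form stays senas.
Attach noun class class III -or → senasor.
Attach number dual -k → senasork.
Apply vowel harmony: senasork → seneserk.
Nasal assimilation: no change.

seneserk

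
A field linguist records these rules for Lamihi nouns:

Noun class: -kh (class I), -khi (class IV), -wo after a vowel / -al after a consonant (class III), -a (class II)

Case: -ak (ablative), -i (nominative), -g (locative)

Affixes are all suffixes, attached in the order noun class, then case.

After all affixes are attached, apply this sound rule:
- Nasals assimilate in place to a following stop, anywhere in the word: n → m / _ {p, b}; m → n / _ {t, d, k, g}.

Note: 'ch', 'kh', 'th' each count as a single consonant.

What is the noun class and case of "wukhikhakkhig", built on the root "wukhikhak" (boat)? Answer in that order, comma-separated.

Segment: wukhikhak-khi-g.
noun class: -khi → class IV.
case: -g → locative.

class IV, locative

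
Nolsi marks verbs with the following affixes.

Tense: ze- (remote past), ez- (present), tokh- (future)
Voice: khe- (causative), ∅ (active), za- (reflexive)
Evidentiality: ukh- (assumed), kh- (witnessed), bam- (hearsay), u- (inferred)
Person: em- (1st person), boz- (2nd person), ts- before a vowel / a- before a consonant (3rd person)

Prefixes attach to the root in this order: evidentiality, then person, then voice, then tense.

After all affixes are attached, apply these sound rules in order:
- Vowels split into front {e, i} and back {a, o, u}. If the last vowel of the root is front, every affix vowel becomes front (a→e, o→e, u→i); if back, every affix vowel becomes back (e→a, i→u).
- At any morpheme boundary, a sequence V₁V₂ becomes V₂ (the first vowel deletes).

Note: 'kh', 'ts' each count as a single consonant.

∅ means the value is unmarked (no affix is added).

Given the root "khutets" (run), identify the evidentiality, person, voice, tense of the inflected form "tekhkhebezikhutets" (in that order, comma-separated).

Segment: tokh-khe-boz-u-khutets.
evidentiality: u- → inferred.
person: boz- → 2nd person.
voice: khe- → causative.
tense: tokh- → future.

inferred, 2nd person, causative, future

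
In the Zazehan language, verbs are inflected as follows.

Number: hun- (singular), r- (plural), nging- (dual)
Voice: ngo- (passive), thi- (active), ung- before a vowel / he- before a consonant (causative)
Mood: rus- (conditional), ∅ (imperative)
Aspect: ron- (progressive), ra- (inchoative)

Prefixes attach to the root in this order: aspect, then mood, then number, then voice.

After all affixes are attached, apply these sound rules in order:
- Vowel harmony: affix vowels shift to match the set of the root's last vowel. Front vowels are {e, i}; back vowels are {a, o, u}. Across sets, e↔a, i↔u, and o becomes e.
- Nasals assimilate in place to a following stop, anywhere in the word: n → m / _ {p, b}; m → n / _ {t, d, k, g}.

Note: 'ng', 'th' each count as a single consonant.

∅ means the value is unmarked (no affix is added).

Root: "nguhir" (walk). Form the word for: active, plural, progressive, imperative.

Attach aspect progressive ron- → ronnguhir.
mood = imperative: zero marking, form stays ronnguhir.
Attach number plural r- → rronnguhir.
Attach voice active thi- → thirronnguhir.
Apply vowel harmony: thirronnguhir → thirrennguhir.
Nasal assimilation: no change.

thirrennguhir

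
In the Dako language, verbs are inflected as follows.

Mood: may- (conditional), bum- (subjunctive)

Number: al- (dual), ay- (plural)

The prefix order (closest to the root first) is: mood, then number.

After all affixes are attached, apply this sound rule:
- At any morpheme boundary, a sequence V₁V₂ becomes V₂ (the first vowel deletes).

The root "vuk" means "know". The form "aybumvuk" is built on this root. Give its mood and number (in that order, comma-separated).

subjunctive, plural

Segment: ay-bum-vuk.
mood: bum- → subjunctive.
number: ay- → plural.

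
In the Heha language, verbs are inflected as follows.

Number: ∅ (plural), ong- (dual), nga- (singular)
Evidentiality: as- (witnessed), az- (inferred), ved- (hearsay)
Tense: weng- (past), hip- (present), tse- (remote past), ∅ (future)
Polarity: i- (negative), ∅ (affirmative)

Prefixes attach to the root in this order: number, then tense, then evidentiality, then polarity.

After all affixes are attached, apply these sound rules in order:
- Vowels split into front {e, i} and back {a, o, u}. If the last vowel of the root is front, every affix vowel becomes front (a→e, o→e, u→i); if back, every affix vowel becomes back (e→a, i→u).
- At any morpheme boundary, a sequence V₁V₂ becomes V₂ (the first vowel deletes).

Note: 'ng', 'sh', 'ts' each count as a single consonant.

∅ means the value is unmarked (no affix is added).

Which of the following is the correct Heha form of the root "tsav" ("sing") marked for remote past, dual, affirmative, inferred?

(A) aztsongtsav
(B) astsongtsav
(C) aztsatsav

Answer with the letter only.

A

Attach number dual ong- → ongtsav.
Attach tense remote past tse- → tseongtsav.
Attach evidentiality inferred az- → aztseongtsav.
polarity = affirmative: zero marking, form stays aztseongtsav.
Apply vowel harmony: aztseongtsav → aztsaongtsav.
Apply vowel deletion: aztsaongtsav → aztsongtsav.
So the correct form is aztsongtsav, option (A).
(B) astsongtsav is wrong: it uses witnessed instead of inferred for evidentiality.
(C) aztsatsav is wrong: it uses plural instead of dual for number.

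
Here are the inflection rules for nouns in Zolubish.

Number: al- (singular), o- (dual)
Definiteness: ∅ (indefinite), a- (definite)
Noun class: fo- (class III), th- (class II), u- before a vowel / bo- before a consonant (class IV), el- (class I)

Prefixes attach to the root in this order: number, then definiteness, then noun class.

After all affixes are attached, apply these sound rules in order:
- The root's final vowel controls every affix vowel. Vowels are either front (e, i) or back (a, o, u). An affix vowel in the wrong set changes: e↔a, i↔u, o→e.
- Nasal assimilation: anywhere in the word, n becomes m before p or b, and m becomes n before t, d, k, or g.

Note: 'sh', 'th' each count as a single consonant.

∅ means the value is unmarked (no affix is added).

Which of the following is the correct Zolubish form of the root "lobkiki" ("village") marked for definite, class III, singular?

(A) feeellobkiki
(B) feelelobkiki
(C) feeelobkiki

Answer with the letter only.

A

Attach number singular al- → allobkiki.
Attach definiteness definite a- → aallobkiki.
Attach noun class class III fo- → foaallobkiki.
Apply vowel harmony: foaallobkiki → feeellobkiki.
Nasal assimilation: no change.
So the correct form is feeellobkiki, option (A).
(B) feelelobkiki is wrong: it has the affixes in the wrong order.
(C) feeelobkiki is wrong: it uses dual instead of singular for number.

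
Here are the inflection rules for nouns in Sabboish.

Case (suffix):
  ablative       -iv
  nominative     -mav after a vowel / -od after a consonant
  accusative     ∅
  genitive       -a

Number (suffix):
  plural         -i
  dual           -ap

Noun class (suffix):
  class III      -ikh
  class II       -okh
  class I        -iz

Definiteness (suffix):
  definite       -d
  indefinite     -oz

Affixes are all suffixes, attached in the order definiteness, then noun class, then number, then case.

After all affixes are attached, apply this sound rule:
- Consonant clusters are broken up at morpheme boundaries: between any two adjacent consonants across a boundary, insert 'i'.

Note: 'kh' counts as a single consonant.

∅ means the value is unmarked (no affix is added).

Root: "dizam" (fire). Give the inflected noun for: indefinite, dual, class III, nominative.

Attach definiteness indefinite -oz → dizamoz.
Attach noun class class III -ikh → dizamozikh.
Attach number dual -ap → dizamozikhap.
Attach case nominative -od (after consonant 'p') → dizamozikhapod.
Epenthesis: no change.

dizamozikhapod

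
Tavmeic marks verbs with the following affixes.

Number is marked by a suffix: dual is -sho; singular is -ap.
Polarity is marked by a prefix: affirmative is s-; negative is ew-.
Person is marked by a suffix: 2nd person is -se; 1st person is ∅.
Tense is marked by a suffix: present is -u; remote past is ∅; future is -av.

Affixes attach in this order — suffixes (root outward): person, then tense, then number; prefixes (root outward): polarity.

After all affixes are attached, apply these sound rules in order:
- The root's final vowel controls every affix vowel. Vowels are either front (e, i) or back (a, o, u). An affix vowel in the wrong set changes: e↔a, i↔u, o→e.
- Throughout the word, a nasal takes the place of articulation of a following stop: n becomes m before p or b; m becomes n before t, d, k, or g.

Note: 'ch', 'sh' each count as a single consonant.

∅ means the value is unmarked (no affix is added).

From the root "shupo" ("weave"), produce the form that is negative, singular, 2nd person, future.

Attach person 2nd person -se → shupose.
Attach tense future -av → shuposeav.
Attach number singular -ap → shuposeavap.
Attach polarity negative ew- → ewshuposeavap.
Apply vowel harmony: ewshuposeavap → awshuposaavap.
Nasal assimilation: no change.

awshuposaavap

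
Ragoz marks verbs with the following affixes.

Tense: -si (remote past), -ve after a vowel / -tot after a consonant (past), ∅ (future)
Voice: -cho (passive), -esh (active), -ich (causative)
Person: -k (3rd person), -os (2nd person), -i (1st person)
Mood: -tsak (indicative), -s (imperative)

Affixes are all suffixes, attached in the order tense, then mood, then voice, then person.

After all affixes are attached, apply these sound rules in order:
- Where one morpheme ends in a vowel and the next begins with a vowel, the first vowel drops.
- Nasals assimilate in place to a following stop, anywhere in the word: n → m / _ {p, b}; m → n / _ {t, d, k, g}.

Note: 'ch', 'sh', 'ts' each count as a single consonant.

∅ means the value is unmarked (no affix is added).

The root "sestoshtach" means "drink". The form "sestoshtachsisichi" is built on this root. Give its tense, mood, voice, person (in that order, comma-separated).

Segment: sestoshtach-si-s-ich-i.
tense: -si → remote past.
mood: -s → imperative.
voice: -ich → causative.
person: -i → 1st person.

remote past, imperative, causative, 1st person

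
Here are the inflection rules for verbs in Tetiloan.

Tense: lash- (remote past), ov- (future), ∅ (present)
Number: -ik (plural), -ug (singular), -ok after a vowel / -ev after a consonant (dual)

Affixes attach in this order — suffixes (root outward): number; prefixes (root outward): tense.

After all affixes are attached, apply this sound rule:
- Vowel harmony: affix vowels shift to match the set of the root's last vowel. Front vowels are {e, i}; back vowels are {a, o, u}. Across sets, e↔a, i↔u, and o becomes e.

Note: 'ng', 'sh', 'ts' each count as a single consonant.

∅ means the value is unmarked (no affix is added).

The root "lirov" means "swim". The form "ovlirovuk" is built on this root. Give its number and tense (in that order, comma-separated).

plural, future

Segment: ov-lirov-ik.
number: -ik → plural.
tense: ov- → future.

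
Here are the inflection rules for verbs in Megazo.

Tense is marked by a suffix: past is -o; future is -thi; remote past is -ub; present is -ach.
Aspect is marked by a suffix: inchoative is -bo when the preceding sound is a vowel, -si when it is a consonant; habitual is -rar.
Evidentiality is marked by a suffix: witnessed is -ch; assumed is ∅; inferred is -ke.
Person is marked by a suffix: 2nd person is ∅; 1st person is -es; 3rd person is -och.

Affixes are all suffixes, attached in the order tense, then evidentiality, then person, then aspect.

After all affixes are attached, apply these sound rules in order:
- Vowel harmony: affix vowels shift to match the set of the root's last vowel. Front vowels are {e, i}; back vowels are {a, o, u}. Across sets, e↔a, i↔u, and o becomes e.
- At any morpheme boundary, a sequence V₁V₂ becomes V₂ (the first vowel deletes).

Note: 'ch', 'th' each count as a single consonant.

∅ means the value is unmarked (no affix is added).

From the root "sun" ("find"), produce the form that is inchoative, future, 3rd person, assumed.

sunthochsu

Attach tense future -thi → sunthi.
evidentiality = assumed: zero marking, form stays sunthi.
Attach person 3rd person -och → sunthioch.
Attach aspect inchoative -si (after consonant 'ch') → sunthiochsi.
Apply vowel harmony: sunthiochsi → sunthuochsu.
Apply vowel deletion: sunthuochsu → sunthochsu.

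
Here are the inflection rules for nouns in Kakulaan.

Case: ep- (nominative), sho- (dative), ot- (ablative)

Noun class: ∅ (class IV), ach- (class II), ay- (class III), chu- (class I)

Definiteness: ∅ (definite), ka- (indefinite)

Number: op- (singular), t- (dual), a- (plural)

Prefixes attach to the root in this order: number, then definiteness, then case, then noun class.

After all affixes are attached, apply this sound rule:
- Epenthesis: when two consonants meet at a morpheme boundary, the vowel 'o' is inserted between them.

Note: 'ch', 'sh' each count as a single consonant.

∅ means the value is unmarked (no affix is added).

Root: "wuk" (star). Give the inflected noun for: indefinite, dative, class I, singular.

Attach number singular op- → opwuk.
Attach definiteness indefinite ka- → kaopwuk.
Attach case dative sho- → shokaopwuk.
Attach noun class class I chu- → chushokaopwuk.
Apply epenthesis: chushokaopwuk → chushokaopowuk.

chushokaopowuk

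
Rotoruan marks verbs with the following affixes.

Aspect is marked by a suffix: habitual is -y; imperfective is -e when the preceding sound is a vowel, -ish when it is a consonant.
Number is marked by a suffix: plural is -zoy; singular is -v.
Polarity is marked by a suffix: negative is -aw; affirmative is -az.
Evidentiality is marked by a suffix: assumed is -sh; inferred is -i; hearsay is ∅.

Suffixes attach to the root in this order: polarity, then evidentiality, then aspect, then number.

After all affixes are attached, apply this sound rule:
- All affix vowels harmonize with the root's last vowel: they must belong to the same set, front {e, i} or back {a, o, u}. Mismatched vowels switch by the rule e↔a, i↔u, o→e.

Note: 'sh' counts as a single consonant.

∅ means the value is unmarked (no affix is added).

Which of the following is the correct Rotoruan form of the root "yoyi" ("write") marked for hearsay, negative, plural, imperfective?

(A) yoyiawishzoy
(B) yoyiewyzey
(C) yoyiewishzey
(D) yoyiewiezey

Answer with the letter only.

C

Attach polarity negative -aw → yoyiaw.
evidentiality = hearsay: zero marking, form stays yoyiaw.
Attach aspect imperfective -ish (after consonant 'w') → yoyiawish.
Attach number plural -zoy → yoyiawishzoy.
Apply vowel harmony: yoyiawishzoy → yoyiewishzey.
So the correct form is yoyiewishzey, option (C).
(A) yoyiawishzoy is wrong: it fails to apply the sound rule(s).
(D) yoyiewiezey is wrong: it uses inferred instead of hearsay for evidentiality.
(B) yoyiewyzey is wrong: it uses habitual instead of imperfective for aspect.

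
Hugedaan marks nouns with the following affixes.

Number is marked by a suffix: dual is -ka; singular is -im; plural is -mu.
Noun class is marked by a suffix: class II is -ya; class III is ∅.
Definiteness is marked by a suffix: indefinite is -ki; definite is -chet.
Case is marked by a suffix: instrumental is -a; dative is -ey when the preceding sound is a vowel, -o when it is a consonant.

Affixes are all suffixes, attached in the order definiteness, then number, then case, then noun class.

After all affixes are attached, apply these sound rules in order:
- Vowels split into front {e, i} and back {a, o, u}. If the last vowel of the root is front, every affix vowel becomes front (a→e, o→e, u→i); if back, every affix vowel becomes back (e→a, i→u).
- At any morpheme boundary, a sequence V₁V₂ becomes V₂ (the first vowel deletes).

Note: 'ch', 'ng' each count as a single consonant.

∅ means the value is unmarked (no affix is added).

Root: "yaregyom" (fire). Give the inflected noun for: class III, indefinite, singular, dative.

Attach definiteness indefinite -ki → yaregyomki.
Attach number singular -im → yaregyomkiim.
Attach case dative -o (after consonant 'm') → yaregyomkiimo.
noun class = class III: zero marking, form stays yaregyomkiimo.
Apply vowel harmony: yaregyomkiimo → yaregyomkuumo.
Apply vowel deletion: yaregyomkuumo → yaregyomkumo.

yaregyomkumo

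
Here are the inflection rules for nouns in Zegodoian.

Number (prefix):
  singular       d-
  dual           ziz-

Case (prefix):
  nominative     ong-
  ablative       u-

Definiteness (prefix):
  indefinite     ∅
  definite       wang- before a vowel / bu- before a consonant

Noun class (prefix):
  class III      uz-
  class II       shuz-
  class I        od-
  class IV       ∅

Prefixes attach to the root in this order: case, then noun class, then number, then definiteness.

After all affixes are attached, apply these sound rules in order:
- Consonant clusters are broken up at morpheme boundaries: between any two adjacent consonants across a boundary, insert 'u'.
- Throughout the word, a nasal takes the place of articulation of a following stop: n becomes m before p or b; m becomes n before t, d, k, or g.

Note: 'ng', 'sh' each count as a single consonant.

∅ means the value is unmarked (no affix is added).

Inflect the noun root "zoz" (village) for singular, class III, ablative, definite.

Attach case ablative u- → uzoz.
Attach noun class class III uz- → uzuzoz.
Attach number singular d- → duzuzoz.
Attach definiteness definite bu- (before consonant 'd') → buduzuzoz.
Epenthesis: no change.
Nasal assimilation: no change.

buduzuzoz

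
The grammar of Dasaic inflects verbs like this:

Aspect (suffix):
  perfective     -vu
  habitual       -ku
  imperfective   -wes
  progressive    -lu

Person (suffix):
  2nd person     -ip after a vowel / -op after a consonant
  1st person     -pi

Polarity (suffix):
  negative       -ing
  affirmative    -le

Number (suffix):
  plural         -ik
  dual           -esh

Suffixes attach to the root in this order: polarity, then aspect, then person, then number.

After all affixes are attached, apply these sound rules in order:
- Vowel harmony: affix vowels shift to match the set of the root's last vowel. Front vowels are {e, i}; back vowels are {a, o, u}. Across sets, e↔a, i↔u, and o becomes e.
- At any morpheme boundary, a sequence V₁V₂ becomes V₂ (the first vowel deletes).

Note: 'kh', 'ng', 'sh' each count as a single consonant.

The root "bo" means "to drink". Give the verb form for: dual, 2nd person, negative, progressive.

Attach polarity negative -ing → boing.
Attach aspect progressive -lu → boinglu.
Attach person 2nd person -ip (after vowel 'u') → boingluip.
Attach number dual -esh → boingluipesh.
Apply vowel harmony: boingluipesh → boungluupash.
Apply vowel deletion: boungluupash → bunglupash.

bunglupash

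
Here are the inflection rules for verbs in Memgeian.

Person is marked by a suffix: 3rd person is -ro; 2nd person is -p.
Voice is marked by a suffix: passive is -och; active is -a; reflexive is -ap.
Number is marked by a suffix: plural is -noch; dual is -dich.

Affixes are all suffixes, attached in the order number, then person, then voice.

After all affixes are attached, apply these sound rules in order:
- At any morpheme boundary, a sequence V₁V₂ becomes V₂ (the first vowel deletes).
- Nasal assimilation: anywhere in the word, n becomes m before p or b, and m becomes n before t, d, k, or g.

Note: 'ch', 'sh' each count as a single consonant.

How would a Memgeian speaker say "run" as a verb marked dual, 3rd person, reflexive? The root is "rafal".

Attach number dual -dich → rafaldich.
Attach person 3rd person -ro → rafaldichro.
Attach voice reflexive -ap → rafaldichroap.
Apply vowel deletion: rafaldichroap → rafaldichrap.
Nasal assimilation: no change.

rafaldichrap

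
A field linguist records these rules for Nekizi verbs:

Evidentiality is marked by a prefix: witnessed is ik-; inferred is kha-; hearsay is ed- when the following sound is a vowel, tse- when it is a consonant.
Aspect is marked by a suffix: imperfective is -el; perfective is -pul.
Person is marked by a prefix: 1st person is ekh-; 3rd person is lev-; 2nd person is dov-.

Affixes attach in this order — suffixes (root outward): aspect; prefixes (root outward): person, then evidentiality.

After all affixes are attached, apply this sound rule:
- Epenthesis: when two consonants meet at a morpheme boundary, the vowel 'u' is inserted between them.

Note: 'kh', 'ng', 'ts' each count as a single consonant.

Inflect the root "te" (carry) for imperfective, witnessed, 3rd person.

ikulevuteel

Attach person 3rd person lev- → levte.
Attach evidentiality witnessed ik- → iklevte.
Attach aspect imperfective -el → iklevteel.
Apply epenthesis: iklevteel → ikulevuteel.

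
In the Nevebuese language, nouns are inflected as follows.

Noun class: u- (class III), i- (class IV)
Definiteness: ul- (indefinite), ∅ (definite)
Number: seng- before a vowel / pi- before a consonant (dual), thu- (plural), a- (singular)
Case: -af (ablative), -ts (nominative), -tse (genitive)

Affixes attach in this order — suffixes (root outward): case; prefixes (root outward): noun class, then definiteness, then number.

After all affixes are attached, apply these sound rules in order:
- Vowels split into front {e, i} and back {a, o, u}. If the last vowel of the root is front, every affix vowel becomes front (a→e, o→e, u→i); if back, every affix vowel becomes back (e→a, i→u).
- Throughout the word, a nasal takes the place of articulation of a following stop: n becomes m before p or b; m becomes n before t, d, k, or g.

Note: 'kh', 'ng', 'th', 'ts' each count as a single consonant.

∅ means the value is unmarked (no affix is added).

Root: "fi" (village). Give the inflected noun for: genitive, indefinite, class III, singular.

Attach noun class class III u- → ufi.
Attach case genitive -tse → ufitse.
Attach definiteness indefinite ul- → ulufitse.
Attach number singular a- → aulufitse.
Apply vowel harmony: aulufitse → eilifitse.
Nasal assimilation: no change.

eilifitse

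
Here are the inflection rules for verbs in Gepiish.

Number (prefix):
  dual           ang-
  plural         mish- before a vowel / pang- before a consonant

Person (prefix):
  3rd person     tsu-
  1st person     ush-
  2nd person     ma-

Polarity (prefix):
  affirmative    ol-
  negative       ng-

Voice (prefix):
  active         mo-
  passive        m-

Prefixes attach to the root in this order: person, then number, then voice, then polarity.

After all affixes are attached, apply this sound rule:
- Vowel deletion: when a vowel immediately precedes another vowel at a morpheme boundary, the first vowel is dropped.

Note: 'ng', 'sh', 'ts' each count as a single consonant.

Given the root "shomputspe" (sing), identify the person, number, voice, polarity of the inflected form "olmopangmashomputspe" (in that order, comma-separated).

2nd person, plural, active, affirmative

Segment: ol-mo-pang-ma-shomputspe.
person: ma- → 2nd person.
number: mish/pang- → plural.
voice: mo- → active.
polarity: ol- → affirmative.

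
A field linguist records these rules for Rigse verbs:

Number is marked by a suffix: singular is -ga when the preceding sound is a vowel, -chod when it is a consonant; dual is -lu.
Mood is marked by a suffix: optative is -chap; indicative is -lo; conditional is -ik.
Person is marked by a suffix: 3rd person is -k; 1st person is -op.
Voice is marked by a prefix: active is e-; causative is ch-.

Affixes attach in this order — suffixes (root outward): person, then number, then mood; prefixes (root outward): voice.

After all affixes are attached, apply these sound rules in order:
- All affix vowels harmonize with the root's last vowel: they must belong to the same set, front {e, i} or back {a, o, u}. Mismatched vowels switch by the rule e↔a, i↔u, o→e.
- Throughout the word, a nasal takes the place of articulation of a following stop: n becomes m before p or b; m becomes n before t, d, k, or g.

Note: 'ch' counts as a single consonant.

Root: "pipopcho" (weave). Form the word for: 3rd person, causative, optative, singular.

chpipopchokchodchap

Attach person 3rd person -k → pipopchok.
Attach number singular -chod (after consonant 'k') → pipopchokchod.
Attach mood optative -chap → pipopchokchodchap.
Attach voice causative ch- → chpipopchokchodchap.
Vowel harmony: no change.
Nasal assimilation: no change.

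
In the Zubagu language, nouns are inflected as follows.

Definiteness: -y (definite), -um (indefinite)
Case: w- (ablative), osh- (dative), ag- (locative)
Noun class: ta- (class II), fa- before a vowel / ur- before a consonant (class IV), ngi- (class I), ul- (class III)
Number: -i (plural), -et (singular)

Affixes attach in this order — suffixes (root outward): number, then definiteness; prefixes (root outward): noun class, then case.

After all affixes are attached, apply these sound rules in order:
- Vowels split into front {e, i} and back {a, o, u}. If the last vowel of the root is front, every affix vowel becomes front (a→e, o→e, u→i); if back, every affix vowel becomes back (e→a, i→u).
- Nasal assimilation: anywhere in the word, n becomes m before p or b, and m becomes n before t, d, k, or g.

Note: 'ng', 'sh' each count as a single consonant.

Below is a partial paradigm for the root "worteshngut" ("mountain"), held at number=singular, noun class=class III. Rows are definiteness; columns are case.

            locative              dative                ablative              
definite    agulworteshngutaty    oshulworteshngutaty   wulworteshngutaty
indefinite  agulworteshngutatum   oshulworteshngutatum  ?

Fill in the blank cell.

wulworteshngutatum

Attach number singular -et → worteshngutet.
Attach definiteness indefinite -um → worteshngutetum.
Attach noun class class III ul- → ulworteshngutetum.
Attach case ablative w- → wulworteshngutetum.
Apply vowel harmony: wulworteshngutetum → wulworteshngutatum.
Nasal assimilation: no change.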